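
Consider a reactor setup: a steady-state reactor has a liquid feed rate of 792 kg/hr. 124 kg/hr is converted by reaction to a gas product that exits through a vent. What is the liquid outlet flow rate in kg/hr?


Steady-state mass balance on the main outlet: F_out = F_in - F_removed
F_out = 792 - 124
F_out = 668 kg/hr


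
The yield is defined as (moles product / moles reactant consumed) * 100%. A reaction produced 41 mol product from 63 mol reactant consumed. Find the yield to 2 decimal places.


Yield = (moles product / moles consumed) * 100%
Yield = (41 / 63) * 100
Yield = 0.6508 * 100
Yield = 65.08%


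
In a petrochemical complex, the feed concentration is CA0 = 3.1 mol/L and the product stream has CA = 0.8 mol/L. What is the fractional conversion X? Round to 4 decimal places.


X = (CA0 - CA) / CA0
X = (3.1 - 0.8) / 3.1
X = 2.3 / 3.1
X = 0.7419


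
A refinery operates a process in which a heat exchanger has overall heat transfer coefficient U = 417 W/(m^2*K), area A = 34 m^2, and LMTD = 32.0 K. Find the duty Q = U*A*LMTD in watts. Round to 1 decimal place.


Q = U * A * LMTD
Q = 417 * 34 * 32.0
Q = 453696.0 W


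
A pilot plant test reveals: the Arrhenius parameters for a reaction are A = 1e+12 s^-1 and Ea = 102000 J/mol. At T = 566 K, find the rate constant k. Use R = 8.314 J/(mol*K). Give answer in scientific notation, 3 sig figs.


k = A * exp(-Ea/(R*T))
k = 1e+12 * exp(-102000 / (8.314 * 566))
k = 1e+12 * exp(-21.675729)
k = 3.86e+02


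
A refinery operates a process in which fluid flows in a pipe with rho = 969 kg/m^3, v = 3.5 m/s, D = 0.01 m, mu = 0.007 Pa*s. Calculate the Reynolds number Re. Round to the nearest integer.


Re = rho * v * D / mu
Re = 969 * 3.5 * 0.01 / 0.007
Re = 33.915 / 0.007
Re = 4845


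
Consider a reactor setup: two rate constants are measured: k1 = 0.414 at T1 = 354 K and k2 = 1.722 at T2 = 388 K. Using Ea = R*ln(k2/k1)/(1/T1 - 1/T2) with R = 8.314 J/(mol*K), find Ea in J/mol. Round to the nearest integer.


Ea = R * ln(k2/k1) / (1/T1 - 1/T2)
ln(k2/k1) = ln(1.722/0.414) = 1.4253757
1/T1 - 1/T2 = 1/354 - 1/388 = 0.000247539169
Ea = 8.314 * 1.4253757 / 0.000247539169
Ea = 47874 J/mol


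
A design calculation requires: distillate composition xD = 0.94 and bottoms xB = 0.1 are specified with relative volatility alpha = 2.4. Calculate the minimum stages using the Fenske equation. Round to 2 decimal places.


N_min = ln((xD*(1-xB))/(xB*(1-xD))) / ln(alpha)
Numerator inside ln: 0.846 / 0.006 = 141.0
ln(141.0) = 4.94876
ln(alpha) = ln(2.4) = 0.875469
N_min = 4.94876 / 0.875469 = 5.65


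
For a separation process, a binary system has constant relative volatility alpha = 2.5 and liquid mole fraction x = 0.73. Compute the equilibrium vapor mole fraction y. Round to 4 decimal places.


y = alpha*x / (1 + (alpha-1)*x)
y = 2.5*0.73 / (1 + (2.5-1)*0.73)
y = 1.825 / (1 + 1.095)
y = 1.825 / 2.095
y = 0.8711


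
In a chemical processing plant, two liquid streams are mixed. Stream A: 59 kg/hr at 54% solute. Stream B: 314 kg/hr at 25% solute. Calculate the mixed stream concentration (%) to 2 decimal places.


Mass balance on solute: F1*x1 + F2*x2 = F3*x3
F3 = F1 + F2 = 59 + 314 = 373 kg/hr
x3 = (F1*x1 + F2*x2)/F3
x3 = (59*0.54 + 314*0.25) / 373
x3 = 29.59%


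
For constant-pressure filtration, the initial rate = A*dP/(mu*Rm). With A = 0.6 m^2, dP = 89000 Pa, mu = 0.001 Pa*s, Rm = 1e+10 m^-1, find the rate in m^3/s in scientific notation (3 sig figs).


rate = A * dP / (mu * Rm)
rate = 0.6 * 89000 / (0.001 * 1e+10)
rate = 53400.0 / 1.000e+07
rate = 5.34e-03 m^3/s


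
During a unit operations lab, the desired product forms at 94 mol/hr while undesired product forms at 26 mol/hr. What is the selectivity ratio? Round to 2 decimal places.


S = desired product rate / undesired product rate
S = 94 / 26
S = 3.62


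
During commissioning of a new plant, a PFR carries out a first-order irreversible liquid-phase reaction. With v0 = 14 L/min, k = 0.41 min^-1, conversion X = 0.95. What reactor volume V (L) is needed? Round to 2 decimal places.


V = (v0/k) * ln(1/(1-X))
V = (14/0.41) * ln(1/(1-0.95))
V = 34.146341 * ln(20.0)
V = 34.146341 * 2.995732
V = 102.29 L


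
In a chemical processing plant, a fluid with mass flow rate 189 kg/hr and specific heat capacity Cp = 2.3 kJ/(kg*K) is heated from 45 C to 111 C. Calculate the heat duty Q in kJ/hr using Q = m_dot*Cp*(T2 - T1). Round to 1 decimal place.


Q = m_dot * Cp * (T2 - T1)
Q = 189 * 2.3 * (111 - 45)
Q = 189 * 2.3 * 66
Q = 28690.2 kJ/hr


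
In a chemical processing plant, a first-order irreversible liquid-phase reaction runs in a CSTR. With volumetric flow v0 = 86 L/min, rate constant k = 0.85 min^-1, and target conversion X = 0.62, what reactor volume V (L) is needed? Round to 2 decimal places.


V = v0 * X / (k * (1 - X))
V = 86 * 0.62 / (0.85 * (1 - 0.62))
V = 53.32 / (0.85 * 0.38)
V = 53.32 / 0.323
V = 165.08 L


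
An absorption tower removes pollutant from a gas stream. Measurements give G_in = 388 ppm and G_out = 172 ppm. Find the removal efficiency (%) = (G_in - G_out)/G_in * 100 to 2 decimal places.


Efficiency = (G_in - G_out) / G_in * 100%
Efficiency = (388 - 172) / 388 * 100
Efficiency = 216 / 388 * 100
Efficiency = 55.67%


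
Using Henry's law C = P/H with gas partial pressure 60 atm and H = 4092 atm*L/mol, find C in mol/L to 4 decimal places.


C = P / H
C = 60 / 4092
C = 0.0147 mol/L


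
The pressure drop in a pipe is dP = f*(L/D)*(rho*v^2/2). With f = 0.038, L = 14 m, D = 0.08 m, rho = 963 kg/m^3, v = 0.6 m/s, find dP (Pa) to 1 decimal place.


dP = f * (L/D) * (rho*v^2/2)
dP = 0.038 * (14/0.08) * (963*0.6^2/2)
L/D = 175.0
rho*v^2/2 = 963*0.36/2 = 173.34
dP = 0.038 * 175.0 * 173.34
dP = 1152.7 Pa


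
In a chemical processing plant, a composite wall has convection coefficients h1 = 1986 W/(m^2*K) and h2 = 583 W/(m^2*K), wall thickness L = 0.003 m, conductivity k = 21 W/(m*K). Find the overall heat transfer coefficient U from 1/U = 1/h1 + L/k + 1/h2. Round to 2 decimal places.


1/U = 1/h1 + L/k + 1/h2
1/U = 1/1986 + 0.003/21 + 1/583
1/U = 0.0005035247 + 0.0001428571 + 0.0017152659
1/U = 0.0023616477
U = 423.43 W/(m^2*K)


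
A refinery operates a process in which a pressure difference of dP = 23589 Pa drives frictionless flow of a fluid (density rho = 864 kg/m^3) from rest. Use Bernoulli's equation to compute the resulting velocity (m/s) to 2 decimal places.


v = sqrt(2*dP/rho)
v = sqrt(2*23589/864)
v = sqrt(54.604167)
v = 7.39 m/s


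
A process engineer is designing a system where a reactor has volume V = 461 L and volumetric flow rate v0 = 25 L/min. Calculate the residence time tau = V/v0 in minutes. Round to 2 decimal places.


tau = V / v0
tau = 461 / 25
tau = 18.44 min


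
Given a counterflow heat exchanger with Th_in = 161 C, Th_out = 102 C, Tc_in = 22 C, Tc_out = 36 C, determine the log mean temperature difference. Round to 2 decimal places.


dT1 = Th_in - Tc_out = 161 - 36 = 125
dT2 = Th_out - Tc_in = 102 - 22 = 80
LMTD = (dT1 - dT2) / ln(dT1/dT2)
LMTD = (125 - 80) / ln(125/80)
LMTD = 100.83 K


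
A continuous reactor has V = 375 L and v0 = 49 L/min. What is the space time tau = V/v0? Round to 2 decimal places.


tau = V / v0
tau = 375 / 49
tau = 7.65 min


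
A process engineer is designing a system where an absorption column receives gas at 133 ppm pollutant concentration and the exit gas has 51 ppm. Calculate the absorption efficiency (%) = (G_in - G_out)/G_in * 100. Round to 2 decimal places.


Efficiency = (G_in - G_out) / G_in * 100%
Efficiency = (133 - 51) / 133 * 100
Efficiency = 82 / 133 * 100
Efficiency = 61.65%


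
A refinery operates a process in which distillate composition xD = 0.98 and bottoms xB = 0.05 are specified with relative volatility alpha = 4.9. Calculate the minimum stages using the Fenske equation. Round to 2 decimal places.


N_min = ln((xD*(1-xB))/(xB*(1-xD))) / ln(alpha)
Numerator inside ln: 0.931 / 0.001 = 931.0
ln(931.0) = 6.836259
ln(alpha) = ln(4.9) = 1.589235
N_min = 6.836259 / 1.589235 = 4.30


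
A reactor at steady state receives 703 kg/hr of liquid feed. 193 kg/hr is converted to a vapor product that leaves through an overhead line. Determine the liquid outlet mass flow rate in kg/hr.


Steady-state mass balance on the main outlet: F_out = F_in - F_removed
F_out = 703 - 193
F_out = 510 kg/hr


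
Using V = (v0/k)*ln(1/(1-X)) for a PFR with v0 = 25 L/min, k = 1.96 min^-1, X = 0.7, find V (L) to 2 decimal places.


V = (v0/k) * ln(1/(1-X))
V = (25/1.96) * ln(1/(1-0.7))
V = 12.755102 * ln(3.333333)
V = 12.755102 * 1.203973
V = 15.36 L


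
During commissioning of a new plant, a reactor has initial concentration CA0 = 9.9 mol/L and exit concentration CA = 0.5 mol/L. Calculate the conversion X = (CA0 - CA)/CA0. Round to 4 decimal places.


X = (CA0 - CA) / CA0
X = (9.9 - 0.5) / 9.9
X = 9.4 / 9.9
X = 0.9495


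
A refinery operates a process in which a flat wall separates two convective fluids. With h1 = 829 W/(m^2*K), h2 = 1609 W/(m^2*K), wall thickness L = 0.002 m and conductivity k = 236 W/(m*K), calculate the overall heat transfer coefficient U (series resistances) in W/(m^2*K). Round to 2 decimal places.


1/U = 1/h1 + L/k + 1/h2
1/U = 1/829 + 0.002/236 + 1/1609
1/U = 0.0012062726 + 8.4746e-06 + 0.000621504
1/U = 0.0018362512
U = 544.59 W/(m^2*K)


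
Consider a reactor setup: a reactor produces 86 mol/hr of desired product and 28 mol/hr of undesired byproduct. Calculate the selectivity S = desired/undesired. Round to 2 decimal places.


S = desired product rate / undesired product rate
S = 86 / 28
S = 3.07


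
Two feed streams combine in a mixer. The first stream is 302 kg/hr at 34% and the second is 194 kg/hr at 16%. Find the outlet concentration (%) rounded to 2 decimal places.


Mass balance on solute: F1*x1 + F2*x2 = F3*x3
F3 = F1 + F2 = 302 + 194 = 496 kg/hr
x3 = (F1*x1 + F2*x2)/F3
x3 = (302*0.34 + 194*0.16) / 496
x3 = 26.96%


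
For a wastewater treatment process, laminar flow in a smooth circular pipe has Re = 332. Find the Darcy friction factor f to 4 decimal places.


f = 64 / Re
f = 64 / 332
f = 0.1928


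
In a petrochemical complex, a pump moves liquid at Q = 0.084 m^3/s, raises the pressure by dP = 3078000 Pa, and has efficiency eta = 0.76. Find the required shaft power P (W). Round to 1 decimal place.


P = Q * dP / eta
P = 0.084 * 3078000 / 0.76
P = 258552.0 / 0.76
P = 340200.0 W


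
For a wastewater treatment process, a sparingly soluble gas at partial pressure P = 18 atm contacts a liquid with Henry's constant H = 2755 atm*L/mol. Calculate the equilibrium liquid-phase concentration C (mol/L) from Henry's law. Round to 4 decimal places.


C = P / H
C = 18 / 2755
C = 0.0065 mol/L


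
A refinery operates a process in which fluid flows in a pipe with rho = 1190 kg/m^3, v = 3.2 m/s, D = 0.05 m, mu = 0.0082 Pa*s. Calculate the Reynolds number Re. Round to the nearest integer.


Re = rho * v * D / mu
Re = 1190 * 3.2 * 0.05 / 0.0082
Re = 190.4 / 0.0082
Re = 23220


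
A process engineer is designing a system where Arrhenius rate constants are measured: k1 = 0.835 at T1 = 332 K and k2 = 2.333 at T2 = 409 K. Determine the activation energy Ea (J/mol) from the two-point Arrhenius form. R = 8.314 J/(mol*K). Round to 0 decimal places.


Ea = R * ln(k2/k1) / (1/T1 - 1/T2)
ln(k2/k1) = ln(2.333/0.835) = 1.0274785
1/T1 - 1/T2 = 1/332 - 1/409 = 0.000567060418
Ea = 8.314 * 1.0274785 / 0.000567060418
Ea = 15064 J/mol


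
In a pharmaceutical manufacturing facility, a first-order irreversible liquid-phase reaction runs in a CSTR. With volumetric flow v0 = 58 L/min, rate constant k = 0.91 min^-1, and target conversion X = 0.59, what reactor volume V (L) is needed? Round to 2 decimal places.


V = v0 * X / (k * (1 - X))
V = 58 * 0.59 / (0.91 * (1 - 0.59))
V = 34.22 / (0.91 * 0.41)
V = 34.22 / 0.3731
V = 91.72 L


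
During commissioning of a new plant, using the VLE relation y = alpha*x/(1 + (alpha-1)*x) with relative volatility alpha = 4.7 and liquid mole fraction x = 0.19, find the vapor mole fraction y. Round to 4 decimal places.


y = alpha*x / (1 + (alpha-1)*x)
y = 4.7*0.19 / (1 + (4.7-1)*0.19)
y = 0.893 / (1 + 0.703)
y = 0.893 / 1.703
y = 0.5244


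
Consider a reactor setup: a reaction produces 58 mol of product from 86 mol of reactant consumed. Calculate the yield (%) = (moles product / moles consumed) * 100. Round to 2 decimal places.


Yield = (moles product / moles consumed) * 100%
Yield = (58 / 86) * 100
Yield = 0.6744 * 100
Yield = 67.44%


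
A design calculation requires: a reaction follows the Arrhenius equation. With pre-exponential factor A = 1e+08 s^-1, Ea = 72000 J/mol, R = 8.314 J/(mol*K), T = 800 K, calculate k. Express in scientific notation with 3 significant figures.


k = A * exp(-Ea/(R*T))
k = 1e+08 * exp(-72000 / (8.314 * 800))
k = 1e+08 * exp(-10.825114)
k = 1.99e+03


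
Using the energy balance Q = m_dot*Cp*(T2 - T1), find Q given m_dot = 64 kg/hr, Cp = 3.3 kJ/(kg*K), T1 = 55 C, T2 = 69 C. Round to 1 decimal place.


Q = m_dot * Cp * (T2 - T1)
Q = 64 * 3.3 * (69 - 55)
Q = 64 * 3.3 * 14
Q = 2956.8 kJ/hr


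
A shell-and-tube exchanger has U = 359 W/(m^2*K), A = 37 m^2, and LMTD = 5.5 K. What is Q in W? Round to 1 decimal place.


Q = U * A * LMTD
Q = 359 * 37 * 5.5
Q = 73056.5 W


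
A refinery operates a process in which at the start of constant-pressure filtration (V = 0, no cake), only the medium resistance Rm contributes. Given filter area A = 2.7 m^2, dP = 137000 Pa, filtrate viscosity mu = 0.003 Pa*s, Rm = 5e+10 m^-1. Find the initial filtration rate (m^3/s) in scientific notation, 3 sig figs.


rate = A * dP / (mu * Rm)
rate = 2.7 * 137000 / (0.003 * 5e+10)
rate = 369900.0 / 1.500e+08
rate = 2.47e-03 m^3/s


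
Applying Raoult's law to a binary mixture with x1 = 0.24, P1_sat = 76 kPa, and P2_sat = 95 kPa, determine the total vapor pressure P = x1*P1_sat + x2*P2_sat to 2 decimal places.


P = x1*P1_sat + x2*P2_sat
x2 = 1 - x1 = 1 - 0.24 = 0.76
P = 0.24*76 + 0.76*95
P = 18.24 + 72.2
P = 90.44 kPa


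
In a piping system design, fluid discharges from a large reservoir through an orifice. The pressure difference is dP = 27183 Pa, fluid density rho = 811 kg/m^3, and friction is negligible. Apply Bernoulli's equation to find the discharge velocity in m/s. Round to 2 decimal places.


v = sqrt(2*dP/rho)
v = sqrt(2*27183/811)
v = sqrt(67.035758)
v = 8.19 m/s


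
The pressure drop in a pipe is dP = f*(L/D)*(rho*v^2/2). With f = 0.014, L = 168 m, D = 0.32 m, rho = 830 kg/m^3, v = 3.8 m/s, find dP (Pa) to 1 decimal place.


dP = f * (L/D) * (rho*v^2/2)
dP = 0.014 * (168/0.32) * (830*3.8^2/2)
L/D = 525.0
rho*v^2/2 = 830*14.44/2 = 5992.6
dP = 0.014 * 525.0 * 5992.6
dP = 44045.6 Pa


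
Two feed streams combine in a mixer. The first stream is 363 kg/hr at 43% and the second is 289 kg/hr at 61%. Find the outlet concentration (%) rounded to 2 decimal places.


Mass balance on solute: F1*x1 + F2*x2 = F3*x3
F3 = F1 + F2 = 363 + 289 = 652 kg/hr
x3 = (F1*x1 + F2*x2)/F3
x3 = (363*0.43 + 289*0.61) / 652
x3 = 50.98%


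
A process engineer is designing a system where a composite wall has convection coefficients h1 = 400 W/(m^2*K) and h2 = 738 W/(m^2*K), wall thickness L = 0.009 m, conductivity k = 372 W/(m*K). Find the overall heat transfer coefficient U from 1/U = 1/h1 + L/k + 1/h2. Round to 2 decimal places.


1/U = 1/h1 + L/k + 1/h2
1/U = 1/400 + 0.009/372 + 1/738
1/U = 0.0025 + 2.41935e-05 + 0.0013550136
1/U = 0.0038792071
U = 257.78 W/(m^2*K)


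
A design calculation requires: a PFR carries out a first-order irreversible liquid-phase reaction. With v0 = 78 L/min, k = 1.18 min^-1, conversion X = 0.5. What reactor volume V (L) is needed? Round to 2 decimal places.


V = (v0/k) * ln(1/(1-X))
V = (78/1.18) * ln(1/(1-0.5))
V = 66.101695 * ln(2.0)
V = 66.101695 * 0.693147
V = 45.82 L


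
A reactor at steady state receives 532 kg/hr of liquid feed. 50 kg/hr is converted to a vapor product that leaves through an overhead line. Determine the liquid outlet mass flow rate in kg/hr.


Steady-state mass balance on the main outlet: F_out = F_in - F_removed
F_out = 532 - 50
F_out = 482 kg/hr


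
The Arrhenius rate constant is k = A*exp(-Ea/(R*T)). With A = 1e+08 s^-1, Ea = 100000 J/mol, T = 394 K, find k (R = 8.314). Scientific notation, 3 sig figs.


k = A * exp(-Ea/(R*T))
k = 1e+08 * exp(-100000 / (8.314 * 394))
k = 1e+08 * exp(-30.527677)
k = 5.52e-06


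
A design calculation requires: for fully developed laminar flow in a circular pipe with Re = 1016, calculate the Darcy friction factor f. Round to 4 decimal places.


f = 64 / Re
f = 64 / 1016
f = 0.0630


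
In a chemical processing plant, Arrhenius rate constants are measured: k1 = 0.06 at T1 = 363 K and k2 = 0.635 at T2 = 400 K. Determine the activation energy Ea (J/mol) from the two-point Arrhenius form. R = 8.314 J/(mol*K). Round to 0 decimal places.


Ea = R * ln(k2/k1) / (1/T1 - 1/T2)
ln(k2/k1) = ln(0.635/0.06) = 2.3592804
1/T1 - 1/T2 = 1/363 - 1/400 = 0.000254820937
Ea = 8.314 * 2.3592804 / 0.000254820937
Ea = 76976 J/mol


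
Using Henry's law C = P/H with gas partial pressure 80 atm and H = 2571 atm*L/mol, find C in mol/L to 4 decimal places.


C = P / H
C = 80 / 2571
C = 0.0311 mol/L


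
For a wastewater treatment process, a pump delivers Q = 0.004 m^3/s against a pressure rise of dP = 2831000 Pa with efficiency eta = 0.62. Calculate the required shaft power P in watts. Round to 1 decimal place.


P = Q * dP / eta
P = 0.004 * 2831000 / 0.62
P = 11324.0 / 0.62
P = 18264.5 W


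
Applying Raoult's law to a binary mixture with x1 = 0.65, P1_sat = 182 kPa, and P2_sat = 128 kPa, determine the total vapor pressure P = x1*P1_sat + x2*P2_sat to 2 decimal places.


P = x1*P1_sat + x2*P2_sat
x2 = 1 - x1 = 1 - 0.65 = 0.35
P = 0.65*182 + 0.35*128
P = 118.3 + 44.8
P = 163.10 kPa


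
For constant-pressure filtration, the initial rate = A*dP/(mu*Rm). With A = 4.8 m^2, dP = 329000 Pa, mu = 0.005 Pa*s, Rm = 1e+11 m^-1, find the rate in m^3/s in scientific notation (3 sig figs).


rate = A * dP / (mu * Rm)
rate = 4.8 * 329000 / (0.005 * 1e+11)
rate = 1579200.0 / 5.000e+08
rate = 3.16e-03 m^3/s


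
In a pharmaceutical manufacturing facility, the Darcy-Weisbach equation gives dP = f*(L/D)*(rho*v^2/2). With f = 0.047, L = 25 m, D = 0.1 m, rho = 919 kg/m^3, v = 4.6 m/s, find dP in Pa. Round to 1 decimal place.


dP = f * (L/D) * (rho*v^2/2)
dP = 0.047 * (25/0.1) * (919*4.6^2/2)
L/D = 250.0
rho*v^2/2 = 919*21.16/2 = 9723.02
dP = 0.047 * 250.0 * 9723.02
dP = 114245.5 Pa


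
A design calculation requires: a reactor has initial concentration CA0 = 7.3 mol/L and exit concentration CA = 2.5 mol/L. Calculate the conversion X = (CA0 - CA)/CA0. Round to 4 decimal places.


X = (CA0 - CA) / CA0
X = (7.3 - 2.5) / 7.3
X = 4.8 / 7.3
X = 0.6575


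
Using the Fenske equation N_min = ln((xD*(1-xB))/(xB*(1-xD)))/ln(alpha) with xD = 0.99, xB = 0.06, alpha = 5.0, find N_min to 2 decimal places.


N_min = ln((xD*(1-xB))/(xB*(1-xD))) / ln(alpha)
Numerator inside ln: 0.9306 / 0.0006 = 1551.0
ln(1551.0) = 7.346655
ln(alpha) = ln(5.0) = 1.609438
N_min = 7.346655 / 1.609438 = 4.56


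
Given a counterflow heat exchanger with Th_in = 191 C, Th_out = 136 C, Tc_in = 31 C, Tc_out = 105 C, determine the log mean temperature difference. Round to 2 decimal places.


dT1 = Th_in - Tc_out = 191 - 105 = 86
dT2 = Th_out - Tc_in = 136 - 31 = 105
LMTD = (dT1 - dT2) / ln(dT1/dT2)
LMTD = (86 - 105) / ln(86/105)
LMTD = 95.18 K


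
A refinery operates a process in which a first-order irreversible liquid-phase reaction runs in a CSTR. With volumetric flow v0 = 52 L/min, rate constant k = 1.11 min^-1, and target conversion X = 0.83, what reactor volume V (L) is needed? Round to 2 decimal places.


V = v0 * X / (k * (1 - X))
V = 52 * 0.83 / (1.11 * (1 - 0.83))
V = 43.16 / (1.11 * 0.17)
V = 43.16 / 0.1887
V = 228.72 L


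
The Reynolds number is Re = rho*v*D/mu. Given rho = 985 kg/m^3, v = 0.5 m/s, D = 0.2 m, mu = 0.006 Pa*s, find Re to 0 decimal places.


Re = rho * v * D / mu
Re = 985 * 0.5 * 0.2 / 0.006
Re = 98.5 / 0.006
Re = 16417


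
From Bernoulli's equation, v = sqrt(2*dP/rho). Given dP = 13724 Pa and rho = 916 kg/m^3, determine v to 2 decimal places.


v = sqrt(2*dP/rho)
v = sqrt(2*13724/916)
v = sqrt(29.965066)
v = 5.47 m/s


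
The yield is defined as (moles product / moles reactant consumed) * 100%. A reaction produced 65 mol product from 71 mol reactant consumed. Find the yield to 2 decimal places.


Yield = (moles product / moles consumed) * 100%
Yield = (65 / 71) * 100
Yield = 0.9155 * 100
Yield = 91.55%


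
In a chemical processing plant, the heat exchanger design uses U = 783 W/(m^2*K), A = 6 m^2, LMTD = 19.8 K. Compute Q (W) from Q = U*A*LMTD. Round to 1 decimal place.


Q = U * A * LMTD
Q = 783 * 6 * 19.8
Q = 93020.4 W


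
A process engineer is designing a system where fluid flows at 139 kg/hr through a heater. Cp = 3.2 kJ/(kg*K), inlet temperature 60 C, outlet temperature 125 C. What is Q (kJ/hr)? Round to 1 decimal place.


Q = m_dot * Cp * (T2 - T1)
Q = 139 * 3.2 * (125 - 60)
Q = 139 * 3.2 * 65
Q = 28912.0 kJ/hr


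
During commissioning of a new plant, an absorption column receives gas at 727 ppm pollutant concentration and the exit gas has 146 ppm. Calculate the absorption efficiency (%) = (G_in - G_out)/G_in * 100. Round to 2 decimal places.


Efficiency = (G_in - G_out) / G_in * 100%
Efficiency = (727 - 146) / 727 * 100
Efficiency = 581 / 727 * 100
Efficiency = 79.92%


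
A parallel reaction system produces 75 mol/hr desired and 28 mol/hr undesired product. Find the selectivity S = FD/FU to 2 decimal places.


S = desired product rate / undesired product rate
S = 75 / 28
S = 2.68


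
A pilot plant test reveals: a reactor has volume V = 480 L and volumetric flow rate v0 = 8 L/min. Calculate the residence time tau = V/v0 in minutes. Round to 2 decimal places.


tau = V / v0
tau = 480 / 8
tau = 60.00 min


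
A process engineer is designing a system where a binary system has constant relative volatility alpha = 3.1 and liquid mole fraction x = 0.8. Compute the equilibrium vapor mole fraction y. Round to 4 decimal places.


y = alpha*x / (1 + (alpha-1)*x)
y = 3.1*0.8 / (1 + (3.1-1)*0.8)
y = 2.48 / (1 + 1.68)
y = 2.48 / 2.68
y = 0.9254


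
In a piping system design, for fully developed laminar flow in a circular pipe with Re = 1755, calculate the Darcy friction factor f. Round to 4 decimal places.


f = 64 / Re
f = 64 / 1755
f = 0.0365


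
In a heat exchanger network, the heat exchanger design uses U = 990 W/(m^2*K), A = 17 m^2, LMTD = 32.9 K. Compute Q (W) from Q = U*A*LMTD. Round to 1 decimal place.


Q = U * A * LMTD
Q = 990 * 17 * 32.9
Q = 553707.0 W


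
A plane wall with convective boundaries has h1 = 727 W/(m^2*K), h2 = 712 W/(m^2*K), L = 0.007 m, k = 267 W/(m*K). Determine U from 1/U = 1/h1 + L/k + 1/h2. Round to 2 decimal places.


1/U = 1/h1 + L/k + 1/h2
1/U = 1/727 + 0.007/267 + 1/712
1/U = 0.0013755158 + 2.62172e-05 + 0.0014044944
1/U = 0.0028062274
U = 356.35 W/(m^2*K)


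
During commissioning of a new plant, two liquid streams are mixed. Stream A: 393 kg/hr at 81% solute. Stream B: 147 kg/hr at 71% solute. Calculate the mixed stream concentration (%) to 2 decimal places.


Mass balance on solute: F1*x1 + F2*x2 = F3*x3
F3 = F1 + F2 = 393 + 147 = 540 kg/hr
x3 = (F1*x1 + F2*x2)/F3
x3 = (393*0.81 + 147*0.71) / 540
x3 = 78.28%


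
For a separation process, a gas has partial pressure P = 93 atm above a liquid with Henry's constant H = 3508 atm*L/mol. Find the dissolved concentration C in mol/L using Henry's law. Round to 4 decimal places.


C = P / H
C = 93 / 3508
C = 0.0265 mol/L


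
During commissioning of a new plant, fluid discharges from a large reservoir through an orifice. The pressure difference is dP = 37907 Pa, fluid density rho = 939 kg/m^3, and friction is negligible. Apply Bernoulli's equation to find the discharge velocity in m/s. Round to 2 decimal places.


v = sqrt(2*dP/rho)
v = sqrt(2*37907/939)
v = sqrt(80.739084)
v = 8.99 m/s


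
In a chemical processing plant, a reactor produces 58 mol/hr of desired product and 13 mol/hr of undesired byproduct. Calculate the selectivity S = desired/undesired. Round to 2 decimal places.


S = desired product rate / undesired product rate
S = 58 / 13
S = 4.46


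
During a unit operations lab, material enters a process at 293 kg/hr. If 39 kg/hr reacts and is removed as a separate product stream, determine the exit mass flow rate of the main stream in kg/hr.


Steady-state mass balance on the main outlet: F_out = F_in - F_removed
F_out = 293 - 39
F_out = 254 kg/hr


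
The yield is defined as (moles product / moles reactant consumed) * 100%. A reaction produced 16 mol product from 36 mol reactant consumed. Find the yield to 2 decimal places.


Yield = (moles product / moles consumed) * 100%
Yield = (16 / 36) * 100
Yield = 0.4444 * 100
Yield = 44.44%


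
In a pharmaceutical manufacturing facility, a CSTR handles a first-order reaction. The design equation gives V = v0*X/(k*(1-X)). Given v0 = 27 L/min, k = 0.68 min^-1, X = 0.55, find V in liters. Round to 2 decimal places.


V = v0 * X / (k * (1 - X))
V = 27 * 0.55 / (0.68 * (1 - 0.55))
V = 14.85 / (0.68 * 0.45)
V = 14.85 / 0.306
V = 48.53 L


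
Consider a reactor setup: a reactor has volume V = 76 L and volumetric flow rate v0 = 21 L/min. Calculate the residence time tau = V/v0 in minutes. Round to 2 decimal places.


tau = V / v0
tau = 76 / 21
tau = 3.62 min


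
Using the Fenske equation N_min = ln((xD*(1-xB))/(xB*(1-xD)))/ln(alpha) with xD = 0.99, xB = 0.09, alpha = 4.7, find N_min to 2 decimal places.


N_min = ln((xD*(1-xB))/(xB*(1-xD))) / ln(alpha)
Numerator inside ln: 0.9009 / 0.0009 = 1001.0
ln(1001.0) = 6.908755
ln(alpha) = ln(4.7) = 1.547563
N_min = 6.908755 / 1.547563 = 4.46


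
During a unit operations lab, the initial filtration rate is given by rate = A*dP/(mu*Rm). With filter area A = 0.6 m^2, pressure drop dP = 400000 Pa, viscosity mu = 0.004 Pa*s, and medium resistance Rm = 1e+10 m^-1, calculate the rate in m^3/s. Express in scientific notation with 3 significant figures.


rate = A * dP / (mu * Rm)
rate = 0.6 * 400000 / (0.004 * 1e+10)
rate = 240000.0 / 4.000e+07
rate = 6.00e-03 m^3/s


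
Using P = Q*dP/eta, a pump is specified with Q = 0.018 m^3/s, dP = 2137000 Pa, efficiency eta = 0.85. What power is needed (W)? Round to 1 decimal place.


P = Q * dP / eta
P = 0.018 * 2137000 / 0.85
P = 38466.0 / 0.85
P = 45254.1 W


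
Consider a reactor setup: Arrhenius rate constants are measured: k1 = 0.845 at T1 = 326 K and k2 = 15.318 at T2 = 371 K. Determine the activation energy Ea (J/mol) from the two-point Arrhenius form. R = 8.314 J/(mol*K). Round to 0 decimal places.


Ea = R * ln(k2/k1) / (1/T1 - 1/T2)
ln(k2/k1) = ln(15.318/0.845) = 2.8974473
1/T1 - 1/T2 = 1/326 - 1/371 = 0.000372066873
Ea = 8.314 * 2.8974473 / 0.000372066873
Ea = 64745 J/mol


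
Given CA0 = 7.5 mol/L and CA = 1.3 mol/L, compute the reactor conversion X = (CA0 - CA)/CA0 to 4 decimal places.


X = (CA0 - CA) / CA0
X = (7.5 - 1.3) / 7.5
X = 6.2 / 7.5
X = 0.8267


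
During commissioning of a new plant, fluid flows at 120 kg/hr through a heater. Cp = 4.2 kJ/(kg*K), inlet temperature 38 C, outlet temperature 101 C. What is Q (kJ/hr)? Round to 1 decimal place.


Q = m_dot * Cp * (T2 - T1)
Q = 120 * 4.2 * (101 - 38)
Q = 120 * 4.2 * 63
Q = 31752.0 kJ/hr


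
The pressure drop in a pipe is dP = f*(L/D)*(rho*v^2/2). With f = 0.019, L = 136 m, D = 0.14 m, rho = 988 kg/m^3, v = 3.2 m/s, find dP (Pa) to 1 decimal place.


dP = f * (L/D) * (rho*v^2/2)
dP = 0.019 * (136/0.14) * (988*3.2^2/2)
L/D = 971.42857143
rho*v^2/2 = 988*10.24/2 = 5058.56
dP = 0.019 * 971.42857143 * 5058.56
dP = 93366.6 Pa


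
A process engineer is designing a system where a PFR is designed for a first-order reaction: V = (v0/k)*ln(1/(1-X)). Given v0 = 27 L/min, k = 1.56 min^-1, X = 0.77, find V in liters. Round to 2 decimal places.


V = (v0/k) * ln(1/(1-X))
V = (27/1.56) * ln(1/(1-0.77))
V = 17.307692 * ln(4.347826)
V = 17.307692 * 1.469676
V = 25.44 L


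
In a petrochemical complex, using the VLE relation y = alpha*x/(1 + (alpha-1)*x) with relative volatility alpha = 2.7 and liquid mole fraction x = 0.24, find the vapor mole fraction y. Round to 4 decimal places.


y = alpha*x / (1 + (alpha-1)*x)
y = 2.7*0.24 / (1 + (2.7-1)*0.24)
y = 0.648 / (1 + 0.408)
y = 0.648 / 1.408
y = 0.4602


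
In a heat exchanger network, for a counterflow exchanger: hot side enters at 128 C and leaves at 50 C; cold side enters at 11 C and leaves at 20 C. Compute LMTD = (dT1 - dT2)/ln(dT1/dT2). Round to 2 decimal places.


dT1 = Th_in - Tc_out = 128 - 20 = 108
dT2 = Th_out - Tc_in = 50 - 11 = 39
LMTD = (dT1 - dT2) / ln(dT1/dT2)
LMTD = (108 - 39) / ln(108/39)
LMTD = 67.74 K


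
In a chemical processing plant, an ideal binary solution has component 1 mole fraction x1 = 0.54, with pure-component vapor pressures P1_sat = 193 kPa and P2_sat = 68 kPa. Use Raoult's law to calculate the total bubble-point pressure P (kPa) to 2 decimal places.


P = x1*P1_sat + x2*P2_sat
x2 = 1 - x1 = 1 - 0.54 = 0.46
P = 0.54*193 + 0.46*68
P = 104.22 + 31.28
P = 135.50 kPa


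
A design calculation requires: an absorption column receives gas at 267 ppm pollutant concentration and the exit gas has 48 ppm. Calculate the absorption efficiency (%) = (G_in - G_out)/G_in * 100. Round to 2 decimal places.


Efficiency = (G_in - G_out) / G_in * 100%
Efficiency = (267 - 48) / 267 * 100
Efficiency = 219 / 267 * 100
Efficiency = 82.02%


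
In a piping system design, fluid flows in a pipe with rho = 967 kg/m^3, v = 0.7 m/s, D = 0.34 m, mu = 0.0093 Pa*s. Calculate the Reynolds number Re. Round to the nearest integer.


Re = rho * v * D / mu
Re = 967 * 0.7 * 0.34 / 0.0093
Re = 230.146 / 0.0093
Re = 24747


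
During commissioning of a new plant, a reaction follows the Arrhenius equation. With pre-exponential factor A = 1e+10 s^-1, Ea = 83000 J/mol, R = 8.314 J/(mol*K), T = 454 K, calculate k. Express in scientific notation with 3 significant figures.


k = A * exp(-Ea/(R*T))
k = 1e+10 * exp(-83000 / (8.314 * 454))
k = 1e+10 * exp(-21.989341)
k = 2.82e+00


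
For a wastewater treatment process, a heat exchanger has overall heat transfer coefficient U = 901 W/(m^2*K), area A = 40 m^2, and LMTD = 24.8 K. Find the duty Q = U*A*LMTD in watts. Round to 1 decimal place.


Q = U * A * LMTD
Q = 901 * 40 * 24.8
Q = 893792.0 W


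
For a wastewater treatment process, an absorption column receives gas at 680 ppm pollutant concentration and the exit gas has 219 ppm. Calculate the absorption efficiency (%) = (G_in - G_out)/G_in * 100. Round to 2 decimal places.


Efficiency = (G_in - G_out) / G_in * 100%
Efficiency = (680 - 219) / 680 * 100
Efficiency = 461 / 680 * 100
Efficiency = 67.79%


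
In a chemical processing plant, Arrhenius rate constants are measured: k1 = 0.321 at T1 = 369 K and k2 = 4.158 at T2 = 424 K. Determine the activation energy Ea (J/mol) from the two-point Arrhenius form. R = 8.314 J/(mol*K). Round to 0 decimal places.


Ea = R * ln(k2/k1) / (1/T1 - 1/T2)
ln(k2/k1) = ln(4.158/0.321) = 2.5613483
1/T1 - 1/T2 = 1/369 - 1/424 = 0.000351536534
Ea = 8.314 * 2.5613483 / 0.000351536534
Ea = 60577 J/mol


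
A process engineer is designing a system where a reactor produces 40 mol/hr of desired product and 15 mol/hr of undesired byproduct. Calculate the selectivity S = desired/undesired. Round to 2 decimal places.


S = desired product rate / undesired product rate
S = 40 / 15
S = 2.67


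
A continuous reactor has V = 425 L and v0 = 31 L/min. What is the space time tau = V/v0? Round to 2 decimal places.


tau = V / v0
tau = 425 / 31
tau = 13.71 min


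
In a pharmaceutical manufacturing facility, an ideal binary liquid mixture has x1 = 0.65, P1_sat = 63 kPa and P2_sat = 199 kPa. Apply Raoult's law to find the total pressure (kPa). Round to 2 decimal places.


P = x1*P1_sat + x2*P2_sat
x2 = 1 - x1 = 1 - 0.65 = 0.35
P = 0.65*63 + 0.35*199
P = 40.95 + 69.65
P = 110.60 kPa


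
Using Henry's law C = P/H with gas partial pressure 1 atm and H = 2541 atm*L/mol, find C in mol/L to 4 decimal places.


C = P / H
C = 1 / 2541
C = 0.0004 mol/L


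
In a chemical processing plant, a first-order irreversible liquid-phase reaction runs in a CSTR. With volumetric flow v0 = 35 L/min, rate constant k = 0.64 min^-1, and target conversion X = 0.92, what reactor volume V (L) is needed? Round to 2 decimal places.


V = v0 * X / (k * (1 - X))
V = 35 * 0.92 / (0.64 * (1 - 0.92))
V = 32.2 / (0.64 * 0.08)
V = 32.2 / 0.0512
V = 628.91 L


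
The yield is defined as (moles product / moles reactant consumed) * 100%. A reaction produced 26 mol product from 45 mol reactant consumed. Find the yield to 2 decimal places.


Yield = (moles product / moles consumed) * 100%
Yield = (26 / 45) * 100
Yield = 0.5778 * 100
Yield = 57.78%


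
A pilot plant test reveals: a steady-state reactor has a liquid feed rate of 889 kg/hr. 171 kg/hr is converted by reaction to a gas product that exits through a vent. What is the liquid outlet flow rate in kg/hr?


Steady-state mass balance on the main outlet: F_out = F_in - F_removed
F_out = 889 - 171
F_out = 718 kg/hr


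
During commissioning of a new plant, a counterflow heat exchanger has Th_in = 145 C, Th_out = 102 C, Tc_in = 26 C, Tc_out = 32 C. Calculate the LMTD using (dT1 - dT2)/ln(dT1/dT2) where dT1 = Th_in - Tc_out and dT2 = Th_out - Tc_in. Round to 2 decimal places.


dT1 = Th_in - Tc_out = 145 - 32 = 113
dT2 = Th_out - Tc_in = 102 - 26 = 76
LMTD = (dT1 - dT2) / ln(dT1/dT2)
LMTD = (113 - 76) / ln(113/76)
LMTD = 93.28 K


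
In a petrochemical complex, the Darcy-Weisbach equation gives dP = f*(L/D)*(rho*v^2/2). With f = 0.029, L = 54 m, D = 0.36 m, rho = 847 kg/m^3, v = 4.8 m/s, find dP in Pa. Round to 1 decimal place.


dP = f * (L/D) * (rho*v^2/2)
dP = 0.029 * (54/0.36) * (847*4.8^2/2)
L/D = 150.0
rho*v^2/2 = 847*23.04/2 = 9757.44
dP = 0.029 * 150.0 * 9757.44
dP = 42444.9 Pa


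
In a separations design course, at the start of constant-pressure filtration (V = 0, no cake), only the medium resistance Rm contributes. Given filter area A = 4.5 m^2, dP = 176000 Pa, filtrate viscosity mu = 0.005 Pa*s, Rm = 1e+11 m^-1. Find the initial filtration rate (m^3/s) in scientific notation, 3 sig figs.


rate = A * dP / (mu * Rm)
rate = 4.5 * 176000 / (0.005 * 1e+11)
rate = 792000.0 / 5.000e+08
rate = 1.58e-03 m^3/s


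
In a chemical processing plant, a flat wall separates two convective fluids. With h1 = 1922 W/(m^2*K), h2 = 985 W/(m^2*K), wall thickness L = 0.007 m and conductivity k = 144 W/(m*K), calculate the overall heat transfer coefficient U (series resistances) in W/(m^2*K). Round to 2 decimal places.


1/U = 1/h1 + L/k + 1/h2
1/U = 1/1922 + 0.007/144 + 1/985
1/U = 0.0005202914 + 4.86111e-05 + 0.0010152284
1/U = 0.0015841309
U = 631.26 W/(m^2*K)


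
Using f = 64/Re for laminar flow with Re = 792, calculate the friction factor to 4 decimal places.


f = 64 / Re
f = 64 / 792
f = 0.0808


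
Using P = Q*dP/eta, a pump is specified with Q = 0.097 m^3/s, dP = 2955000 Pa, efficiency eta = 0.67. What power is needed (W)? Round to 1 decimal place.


P = Q * dP / eta
P = 0.097 * 2955000 / 0.67
P = 286635.0 / 0.67
P = 427813.4 W


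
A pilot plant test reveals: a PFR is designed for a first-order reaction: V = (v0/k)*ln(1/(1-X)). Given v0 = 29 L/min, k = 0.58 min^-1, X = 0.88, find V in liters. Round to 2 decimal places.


V = (v0/k) * ln(1/(1-X))
V = (29/0.58) * ln(1/(1-0.88))
V = 50.0 * ln(8.333333)
V = 50.0 * 2.120263
V = 106.01 L


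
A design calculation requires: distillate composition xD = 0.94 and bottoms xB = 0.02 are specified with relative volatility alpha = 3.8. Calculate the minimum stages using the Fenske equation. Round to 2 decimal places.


N_min = ln((xD*(1-xB))/(xB*(1-xD))) / ln(alpha)
Numerator inside ln: 0.9212 / 0.0012 = 767.666667
ln(767.666667) = 6.643356
ln(alpha) = ln(3.8) = 1.335001
N_min = 6.643356 / 1.335001 = 4.98


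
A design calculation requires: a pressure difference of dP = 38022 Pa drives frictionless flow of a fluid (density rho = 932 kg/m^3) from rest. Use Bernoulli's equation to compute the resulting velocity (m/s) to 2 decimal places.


v = sqrt(2*dP/rho)
v = sqrt(2*38022/932)
v = sqrt(81.592275)
v = 9.03 m/s


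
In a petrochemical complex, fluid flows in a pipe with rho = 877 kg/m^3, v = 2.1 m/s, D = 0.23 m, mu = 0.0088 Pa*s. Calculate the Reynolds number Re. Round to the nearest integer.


Re = rho * v * D / mu
Re = 877 * 2.1 * 0.23 / 0.0088
Re = 423.591 / 0.0088
Re = 48135


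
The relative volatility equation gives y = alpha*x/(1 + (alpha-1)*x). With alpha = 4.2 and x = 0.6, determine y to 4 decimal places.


y = alpha*x / (1 + (alpha-1)*x)
y = 4.2*0.6 / (1 + (4.2-1)*0.6)
y = 2.52 / (1 + 1.92)
y = 2.52 / 2.92
y = 0.8630


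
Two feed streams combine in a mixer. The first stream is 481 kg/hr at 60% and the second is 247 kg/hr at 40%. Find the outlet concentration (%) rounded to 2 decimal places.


Mass balance on solute: F1*x1 + F2*x2 = F3*x3
F3 = F1 + F2 = 481 + 247 = 728 kg/hr
x3 = (F1*x1 + F2*x2)/F3
x3 = (481*0.6 + 247*0.4) / 728
x3 = 53.21%


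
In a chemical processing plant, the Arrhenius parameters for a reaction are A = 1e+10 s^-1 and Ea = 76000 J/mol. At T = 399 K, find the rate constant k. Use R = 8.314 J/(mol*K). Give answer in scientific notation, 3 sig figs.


k = A * exp(-Ea/(R*T))
k = 1e+10 * exp(-76000 / (8.314 * 399))
k = 1e+10 * exp(-22.910295)
k = 1.12e+00


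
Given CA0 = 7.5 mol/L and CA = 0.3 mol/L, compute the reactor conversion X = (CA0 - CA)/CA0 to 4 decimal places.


X = (CA0 - CA) / CA0
X = (7.5 - 0.3) / 7.5
X = 7.2 / 7.5
X = 0.9600


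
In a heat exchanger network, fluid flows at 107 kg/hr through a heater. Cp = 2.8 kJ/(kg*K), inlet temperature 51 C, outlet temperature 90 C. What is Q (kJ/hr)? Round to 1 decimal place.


Q = m_dot * Cp * (T2 - T1)
Q = 107 * 2.8 * (90 - 51)
Q = 107 * 2.8 * 39
Q = 11684.4 kJ/hr


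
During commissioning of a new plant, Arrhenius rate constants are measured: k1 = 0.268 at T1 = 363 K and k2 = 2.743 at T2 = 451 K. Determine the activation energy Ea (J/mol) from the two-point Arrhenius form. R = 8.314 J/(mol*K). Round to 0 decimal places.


Ea = R * ln(k2/k1) / (1/T1 - 1/T2)
ln(k2/k1) = ln(2.743/0.268) = 2.3258205
1/T1 - 1/T2 = 1/363 - 1/451 = 0.000537526036
Ea = 8.314 * 2.3258205 / 0.000537526036
Ea = 35974 J/mol


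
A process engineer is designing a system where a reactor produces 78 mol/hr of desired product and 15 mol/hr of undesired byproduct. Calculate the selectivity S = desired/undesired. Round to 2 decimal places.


S = desired product rate / undesired product rate
S = 78 / 15
S = 5.20


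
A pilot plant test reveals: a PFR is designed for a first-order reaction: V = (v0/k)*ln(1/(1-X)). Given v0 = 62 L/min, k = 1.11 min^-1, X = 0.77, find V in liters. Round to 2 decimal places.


V = (v0/k) * ln(1/(1-X))
V = (62/1.11) * ln(1/(1-0.77))
V = 55.855856 * ln(4.347826)
V = 55.855856 * 1.469676
V = 82.09 L


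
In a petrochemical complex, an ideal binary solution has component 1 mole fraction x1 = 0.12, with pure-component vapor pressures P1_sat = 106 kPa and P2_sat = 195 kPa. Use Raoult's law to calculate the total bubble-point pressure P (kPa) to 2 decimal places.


P = x1*P1_sat + x2*P2_sat
x2 = 1 - x1 = 1 - 0.12 = 0.88
P = 0.12*106 + 0.88*195
P = 12.72 + 171.6
P = 184.32 kPa


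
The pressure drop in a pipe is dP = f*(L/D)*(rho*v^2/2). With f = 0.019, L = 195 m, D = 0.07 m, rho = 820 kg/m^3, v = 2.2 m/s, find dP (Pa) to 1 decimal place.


dP = f * (L/D) * (rho*v^2/2)
dP = 0.019 * (195/0.07) * (820*2.2^2/2)
L/D = 2785.71428571
rho*v^2/2 = 820*4.84/2 = 1984.4
dP = 0.019 * 2785.71428571 * 1984.4
dP = 105031.5 Pa
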